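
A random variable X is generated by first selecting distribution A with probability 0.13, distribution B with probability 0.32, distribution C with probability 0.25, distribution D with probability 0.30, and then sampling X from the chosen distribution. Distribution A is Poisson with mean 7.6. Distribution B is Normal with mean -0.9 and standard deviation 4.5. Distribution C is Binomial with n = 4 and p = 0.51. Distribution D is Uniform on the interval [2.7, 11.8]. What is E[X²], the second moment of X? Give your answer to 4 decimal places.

34.3653

For each component E[X²] = Var + (mean)², giving A: 65.36; B: 21.06; C: 5.1612; D: 59.4633.
Overall E[X²] = 0.13·65.36 + 0.32·21.06 + 0.25·5.1612 + 0.3·59.4633 = 34.3653.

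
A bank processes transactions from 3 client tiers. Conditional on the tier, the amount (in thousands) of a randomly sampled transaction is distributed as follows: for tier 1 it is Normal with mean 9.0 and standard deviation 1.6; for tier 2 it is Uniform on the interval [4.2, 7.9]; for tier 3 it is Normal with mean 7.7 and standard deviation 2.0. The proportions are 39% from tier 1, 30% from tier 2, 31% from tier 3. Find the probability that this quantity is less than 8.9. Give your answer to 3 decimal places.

0.710

Conditional on each tier, P(X < 8.9): 1: 0.475082; 2: 1; 3: 0.725747.
By total probability, P(X < 8.9) = 0.39·0.475082 + 0.3·1 + 0.31·0.725747 = 0.710264.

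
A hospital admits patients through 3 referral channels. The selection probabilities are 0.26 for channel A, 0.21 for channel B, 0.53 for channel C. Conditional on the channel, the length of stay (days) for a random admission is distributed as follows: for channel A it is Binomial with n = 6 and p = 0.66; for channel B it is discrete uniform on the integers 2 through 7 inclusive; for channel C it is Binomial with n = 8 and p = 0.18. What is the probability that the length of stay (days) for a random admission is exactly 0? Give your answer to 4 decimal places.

Conditional on each channel, P(X = 0): A: 0.0015448; B: 0; C: 0.204414.
By total probability, P(X = 0) = 0.26·0.0015448 + 0.21·0 + 0.53·0.204414 = 0.108741.

0.1087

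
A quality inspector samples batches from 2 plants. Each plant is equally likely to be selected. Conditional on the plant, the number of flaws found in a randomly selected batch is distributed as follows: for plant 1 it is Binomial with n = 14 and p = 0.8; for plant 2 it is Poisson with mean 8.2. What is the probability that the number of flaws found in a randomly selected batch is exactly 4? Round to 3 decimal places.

Conditional on each plant, P(X = 4): 1: 4.1985e-05; 2: 0.0517404.
By total probability, P(X = 4) = 0.5·4.1985e-05 + 0.5·0.0517404 = 0.0258912.

0.026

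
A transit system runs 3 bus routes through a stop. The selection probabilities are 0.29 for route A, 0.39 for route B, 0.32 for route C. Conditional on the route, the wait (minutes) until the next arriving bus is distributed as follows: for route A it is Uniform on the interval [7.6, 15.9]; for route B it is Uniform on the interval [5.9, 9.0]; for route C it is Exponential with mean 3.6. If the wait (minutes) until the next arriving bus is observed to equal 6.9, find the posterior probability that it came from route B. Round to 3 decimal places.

0.906

Likelihoods f(6.9 | ·): A: 0; B: 0.322581; C: 0.0408601.
Posterior ∝ prior × likelihood. Numerator for B: 0.39·0.322581 = 0.125806.
Normalizing constant: 0.29·0 + 0.39·0.322581 + 0.32·0.0408601 = 0.138882.
P(B | observation) = 0.125806 / 0.138882 = 0.905853.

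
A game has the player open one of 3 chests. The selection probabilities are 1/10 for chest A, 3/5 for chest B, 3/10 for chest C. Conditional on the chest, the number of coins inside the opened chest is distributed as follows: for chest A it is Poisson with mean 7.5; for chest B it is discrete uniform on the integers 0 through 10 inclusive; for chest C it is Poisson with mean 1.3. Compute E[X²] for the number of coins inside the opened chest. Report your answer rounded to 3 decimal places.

For each component E[X²] = Var + (mean)², giving A: 63.75; B: 35; C: 2.99.
Overall E[X²] = 0.1·63.75 + 0.6·35 + 0.3·2.99 = 28.272.

28.272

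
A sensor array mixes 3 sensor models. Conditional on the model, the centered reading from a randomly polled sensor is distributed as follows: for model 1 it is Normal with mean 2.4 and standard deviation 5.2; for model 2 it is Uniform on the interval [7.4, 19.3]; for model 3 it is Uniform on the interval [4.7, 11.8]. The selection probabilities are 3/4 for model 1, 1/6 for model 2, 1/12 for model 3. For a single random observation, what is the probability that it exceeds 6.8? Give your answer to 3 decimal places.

Conditional on each model, P(X > 6.8): 1: 0.198733; 2: 1; 3: 0.704225.
By total probability, P(X > 6.8) = 0.75·0.198733 + 0.166667·1 + 0.0833333·0.704225 = 0.374402.

0.374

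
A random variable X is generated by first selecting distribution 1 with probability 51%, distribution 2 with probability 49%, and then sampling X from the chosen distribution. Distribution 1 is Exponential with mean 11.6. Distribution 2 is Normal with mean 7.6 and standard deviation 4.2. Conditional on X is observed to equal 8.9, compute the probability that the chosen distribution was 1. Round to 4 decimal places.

Likelihoods f(8.9 | ·): 1: 0.0400252; 2: 0.0905434.
Posterior ∝ prior × likelihood. Numerator for 1: 0.51·0.0400252 = 0.0204128.
Normalizing constant: 0.51·0.0400252 + 0.49·0.0905434 = 0.0647791.
P(1 | observation) = 0.0204128 / 0.0647791 = 0.315115.

0.3151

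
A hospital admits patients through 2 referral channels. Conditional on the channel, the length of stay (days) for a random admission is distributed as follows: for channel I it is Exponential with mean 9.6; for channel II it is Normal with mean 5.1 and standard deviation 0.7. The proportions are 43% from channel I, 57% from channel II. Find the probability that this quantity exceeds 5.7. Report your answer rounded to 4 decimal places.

0.3490

Conditional on each channel, P(X > 5.7): I: 0.552252; II: 0.195683.
By total probability, P(X > 5.7) = 0.43·0.552252 + 0.57·0.195683 = 0.349008.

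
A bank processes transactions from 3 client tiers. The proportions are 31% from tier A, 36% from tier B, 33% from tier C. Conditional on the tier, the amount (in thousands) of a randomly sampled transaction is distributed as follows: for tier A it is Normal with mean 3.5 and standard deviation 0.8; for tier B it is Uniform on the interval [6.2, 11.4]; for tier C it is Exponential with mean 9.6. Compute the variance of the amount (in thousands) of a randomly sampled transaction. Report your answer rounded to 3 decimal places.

Per component, A: μ=3.5, E[X²]=12.89; B: μ=8.8, E[X²]=79.6933; C: μ=9.6, E[X²]=184.32.
E[X] = 0.31·3.5 + 0.36·8.8 + 0.33·9.6 = 7.421.
E[X²] = 0.31·12.89 + 0.36·79.6933 + 0.33·184.32 = 93.5111.
Var(X) = E[X²] − (E[X])² = 93.5111 − 55.0712 = 38.4399.

38.440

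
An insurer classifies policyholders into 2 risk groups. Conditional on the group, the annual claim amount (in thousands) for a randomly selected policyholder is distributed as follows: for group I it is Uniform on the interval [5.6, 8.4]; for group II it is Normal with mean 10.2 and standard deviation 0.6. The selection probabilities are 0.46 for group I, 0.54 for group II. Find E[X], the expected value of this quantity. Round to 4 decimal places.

8.7280

Component means — I: 7; II: 10.2.
E[X] = 0.46·7 + 0.54·10.2 = 8.728.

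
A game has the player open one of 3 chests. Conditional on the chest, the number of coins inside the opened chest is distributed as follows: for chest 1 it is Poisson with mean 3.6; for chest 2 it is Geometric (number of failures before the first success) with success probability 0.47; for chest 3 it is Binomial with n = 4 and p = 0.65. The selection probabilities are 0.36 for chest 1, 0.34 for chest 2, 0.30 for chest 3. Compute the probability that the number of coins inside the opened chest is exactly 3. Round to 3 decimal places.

0.216

Conditional on each chest, P(X = 3): 1: 0.212469; 2: 0.0699722; 3: 0.384475.
By total probability, P(X = 3) = 0.36·0.212469 + 0.34·0.0699722 + 0.3·0.384475 = 0.215622.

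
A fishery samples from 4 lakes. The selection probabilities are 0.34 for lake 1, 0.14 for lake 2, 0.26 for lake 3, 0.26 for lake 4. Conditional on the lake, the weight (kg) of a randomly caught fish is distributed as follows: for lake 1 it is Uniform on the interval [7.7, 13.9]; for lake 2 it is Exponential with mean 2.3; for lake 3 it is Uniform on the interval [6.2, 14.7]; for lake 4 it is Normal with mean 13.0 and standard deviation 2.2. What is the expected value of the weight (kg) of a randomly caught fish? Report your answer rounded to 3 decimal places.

Component means — 1: 10.8; 2: 2.3; 3: 10.45; 4: 13.
E[X] = 0.34·10.8 + 0.14·2.3 + 0.26·10.45 + 0.26·13 = 10.091.

10.091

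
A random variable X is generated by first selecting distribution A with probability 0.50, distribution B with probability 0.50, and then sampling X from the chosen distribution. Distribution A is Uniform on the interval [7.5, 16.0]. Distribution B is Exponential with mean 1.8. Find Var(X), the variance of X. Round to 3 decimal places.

29.381

Per component, A: μ=11.75, E[X²]=144.083; B: μ=1.8, E[X²]=6.48.
E[X] = 0.5·11.75 + 0.5·1.8 = 6.775.
E[X²] = 0.5·144.083 + 0.5·6.48 = 75.2817.
Var(X) = E[X²] − (E[X])² = 75.2817 − 45.9006 = 29.381.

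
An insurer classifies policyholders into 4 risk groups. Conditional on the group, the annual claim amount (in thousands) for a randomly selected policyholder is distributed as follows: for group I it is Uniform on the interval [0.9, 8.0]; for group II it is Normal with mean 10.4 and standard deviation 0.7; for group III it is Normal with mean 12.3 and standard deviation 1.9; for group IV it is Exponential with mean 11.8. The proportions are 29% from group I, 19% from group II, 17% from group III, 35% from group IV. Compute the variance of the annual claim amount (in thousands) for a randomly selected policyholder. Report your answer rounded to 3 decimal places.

Per component, I: μ=4.45, E[X²]=24.0033; II: μ=10.4, E[X²]=108.65; III: μ=12.3, E[X²]=154.9; IV: μ=11.8, E[X²]=278.48.
E[X] = 0.29·4.45 + 0.19·10.4 + 0.17·12.3 + 0.35·11.8 = 9.4875.
E[X²] = 0.29·24.0033 + 0.19·108.65 + 0.17·154.9 + 0.35·278.48 = 151.405.
Var(X) = E[X²] − (E[X])² = 151.405 − 90.0127 = 61.3928.

61.393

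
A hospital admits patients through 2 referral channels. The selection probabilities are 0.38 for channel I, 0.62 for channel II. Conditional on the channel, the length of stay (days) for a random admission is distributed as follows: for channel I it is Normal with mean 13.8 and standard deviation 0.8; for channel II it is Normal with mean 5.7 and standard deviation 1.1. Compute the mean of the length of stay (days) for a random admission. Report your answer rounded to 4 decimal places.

Component means — I: 13.8; II: 5.7.
E[X] = 0.38·13.8 + 0.62·5.7 = 8.778.

8.7780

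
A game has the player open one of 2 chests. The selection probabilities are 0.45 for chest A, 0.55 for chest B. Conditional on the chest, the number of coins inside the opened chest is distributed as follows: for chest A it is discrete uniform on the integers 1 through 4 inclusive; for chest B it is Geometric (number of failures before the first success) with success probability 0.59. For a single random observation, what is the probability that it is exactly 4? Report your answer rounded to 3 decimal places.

Conditional on each chest, P(X = 4): A: 0.25; B: 0.016672.
By total probability, P(X = 4) = 0.45·0.25 + 0.55·0.016672 = 0.12167.

0.122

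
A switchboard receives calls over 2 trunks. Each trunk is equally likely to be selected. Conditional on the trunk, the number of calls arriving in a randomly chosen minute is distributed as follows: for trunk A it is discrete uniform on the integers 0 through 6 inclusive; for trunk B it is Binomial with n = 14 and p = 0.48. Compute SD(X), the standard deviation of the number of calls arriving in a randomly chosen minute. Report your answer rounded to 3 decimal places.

2.685

Per component, A: μ=3, E[X²]=13; B: μ=6.72, E[X²]=48.6528.
E[X] = 0.5·3 + 0.5·6.72 = 4.86.
E[X²] = 0.5·13 + 0.5·48.6528 = 30.8264.
Var(X) = E[X²] − (E[X])² = 30.8264 − 23.6196 = 7.2068.
SD(X) = √7.2068 = 2.68455.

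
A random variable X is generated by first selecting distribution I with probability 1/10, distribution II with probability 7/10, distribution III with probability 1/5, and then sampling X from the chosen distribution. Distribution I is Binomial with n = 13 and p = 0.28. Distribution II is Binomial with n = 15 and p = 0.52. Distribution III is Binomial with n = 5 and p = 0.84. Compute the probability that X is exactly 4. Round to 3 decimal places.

0.124

Conditional on each component, P(X = 4): I: 0.228523; II: 0.0311028; III: 0.398297.
By total probability, P(X = 4) = 0.1·0.228523 + 0.7·0.0311028 + 0.2·0.398297 = 0.124284.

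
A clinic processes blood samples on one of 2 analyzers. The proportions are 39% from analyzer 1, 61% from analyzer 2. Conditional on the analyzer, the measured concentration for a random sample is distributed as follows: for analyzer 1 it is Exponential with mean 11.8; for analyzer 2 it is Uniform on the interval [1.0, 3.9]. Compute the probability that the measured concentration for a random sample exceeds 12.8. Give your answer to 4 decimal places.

0.1318

Conditional on each analyzer, P(X > 12.8): 1: 0.337988; 2: 0.
By total probability, P(X > 12.8) = 0.39·0.337988 + 0.61·0 = 0.131815.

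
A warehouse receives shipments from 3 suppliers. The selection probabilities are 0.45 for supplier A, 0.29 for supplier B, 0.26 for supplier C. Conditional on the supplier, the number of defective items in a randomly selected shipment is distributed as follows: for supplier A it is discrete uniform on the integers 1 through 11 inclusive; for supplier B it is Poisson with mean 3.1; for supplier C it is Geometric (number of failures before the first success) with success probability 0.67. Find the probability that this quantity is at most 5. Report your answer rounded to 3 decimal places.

Conditional on each supplier, P(X ≤ 5): A: 0.454545; B: 0.905666; C: 0.998709.
By total probability, P(X ≤ 5) = 0.45·0.454545 + 0.29·0.905666 + 0.26·0.998709 = 0.726853.

0.727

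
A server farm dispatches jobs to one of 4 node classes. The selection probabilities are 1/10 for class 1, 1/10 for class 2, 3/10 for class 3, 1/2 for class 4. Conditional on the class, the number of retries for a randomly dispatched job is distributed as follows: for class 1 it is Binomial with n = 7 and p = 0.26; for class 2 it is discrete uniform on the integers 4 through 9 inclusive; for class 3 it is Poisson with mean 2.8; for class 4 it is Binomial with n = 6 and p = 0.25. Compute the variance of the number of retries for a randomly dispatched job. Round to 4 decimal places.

Per component, 1: μ=1.82, E[X²]=4.6592; 2: μ=6.5, E[X²]=45.1667; 3: μ=2.8, E[X²]=10.64; 4: μ=1.5, E[X²]=3.375.
E[X] = 0.1·1.82 + 0.1·6.5 + 0.3·2.8 + 0.5·1.5 = 2.422.
E[X²] = 0.1·4.6592 + 0.1·45.1667 + 0.3·10.64 + 0.5·3.375 = 9.86209.
Var(X) = E[X²] − (E[X])² = 9.86209 − 5.86608 = 3.996.

3.9960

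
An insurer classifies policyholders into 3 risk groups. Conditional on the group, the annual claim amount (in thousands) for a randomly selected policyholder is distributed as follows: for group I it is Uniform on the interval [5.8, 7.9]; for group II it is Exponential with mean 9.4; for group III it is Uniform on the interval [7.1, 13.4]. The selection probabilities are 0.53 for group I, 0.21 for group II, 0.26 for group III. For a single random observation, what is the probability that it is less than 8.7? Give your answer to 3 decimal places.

0.723

Conditional on each group, P(X < 8.7): I: 1; II: 0.603679; III: 0.253968.
By total probability, P(X < 8.7) = 0.53·1 + 0.21·0.603679 + 0.26·0.253968 = 0.722804.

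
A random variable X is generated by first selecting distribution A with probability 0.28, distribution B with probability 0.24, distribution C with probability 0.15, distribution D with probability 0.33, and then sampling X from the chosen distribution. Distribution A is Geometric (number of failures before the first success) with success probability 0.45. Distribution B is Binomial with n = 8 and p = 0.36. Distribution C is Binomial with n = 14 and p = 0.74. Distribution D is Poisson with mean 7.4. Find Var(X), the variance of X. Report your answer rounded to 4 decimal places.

15.3330

Per component, A: μ=1.22222, E[X²]=4.20988; B: μ=2.88, E[X²]=10.1376; C: μ=10.36, E[X²]=110.023; D: μ=7.4, E[X²]=62.16.
E[X] = 0.28·1.22222 + 0.24·2.88 + 0.15·10.36 + 0.33·7.4 = 5.02942.
E[X²] = 0.28·4.20988 + 0.24·10.1376 + 0.15·110.023 + 0.33·62.16 = 40.6281.
Var(X) = E[X²] − (E[X])² = 40.6281 − 25.2951 = 15.333.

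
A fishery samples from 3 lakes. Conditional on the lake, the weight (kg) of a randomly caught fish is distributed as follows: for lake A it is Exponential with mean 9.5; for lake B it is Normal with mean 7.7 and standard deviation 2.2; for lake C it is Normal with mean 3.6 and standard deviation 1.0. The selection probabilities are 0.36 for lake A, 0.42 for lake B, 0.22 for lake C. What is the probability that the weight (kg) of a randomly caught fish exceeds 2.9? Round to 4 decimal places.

0.8459

Conditional on each lake, P(X > 2.9): A: 0.736929; B: 0.985439; C: 0.758036.
By total probability, P(X > 2.9) = 0.36·0.736929 + 0.42·0.985439 + 0.22·0.758036 = 0.845947.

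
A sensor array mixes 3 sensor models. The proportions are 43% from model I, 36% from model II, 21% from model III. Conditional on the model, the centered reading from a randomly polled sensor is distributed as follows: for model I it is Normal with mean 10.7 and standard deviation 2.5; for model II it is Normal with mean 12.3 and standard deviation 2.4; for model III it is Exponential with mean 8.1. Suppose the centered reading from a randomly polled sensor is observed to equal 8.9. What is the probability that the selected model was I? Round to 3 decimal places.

0.634

Likelihoods f(8.9 | ·): I: 0.123141; II: 0.0609391; III: 0.041146.
Posterior ∝ prior × likelihood. Numerator for I: 0.43·0.123141 = 0.0529504.
Normalizing constant: 0.43·0.123141 + 0.36·0.0609391 + 0.21·0.041146 = 0.0835292.
P(I | observation) = 0.0529504 / 0.0835292 = 0.633915.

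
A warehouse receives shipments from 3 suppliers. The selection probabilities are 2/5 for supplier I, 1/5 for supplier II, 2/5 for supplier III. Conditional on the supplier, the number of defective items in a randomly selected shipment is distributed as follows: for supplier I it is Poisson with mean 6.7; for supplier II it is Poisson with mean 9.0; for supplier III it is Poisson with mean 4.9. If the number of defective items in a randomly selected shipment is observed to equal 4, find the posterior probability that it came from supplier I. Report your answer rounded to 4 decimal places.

Likelihoods P(X=4 | ·): I: 0.103351; II: 0.0337372; III: 0.178867.
Posterior ∝ prior × likelihood. Numerator for I: 0.4·0.103351 = 0.0413404.
Normalizing constant: 0.4·0.103351 + 0.2·0.0337372 + 0.4·0.178867 = 0.119635.
P(I | observation) = 0.0413404 / 0.119635 = 0.345556.

0.3456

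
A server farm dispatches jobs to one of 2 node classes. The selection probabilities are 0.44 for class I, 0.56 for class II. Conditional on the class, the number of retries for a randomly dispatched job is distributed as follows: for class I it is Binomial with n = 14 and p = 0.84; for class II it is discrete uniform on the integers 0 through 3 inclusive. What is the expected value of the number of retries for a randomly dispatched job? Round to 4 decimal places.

6.0144

Component means — I: 11.76; II: 1.5.
E[X] = 0.44·11.76 + 0.56·1.5 = 6.0144.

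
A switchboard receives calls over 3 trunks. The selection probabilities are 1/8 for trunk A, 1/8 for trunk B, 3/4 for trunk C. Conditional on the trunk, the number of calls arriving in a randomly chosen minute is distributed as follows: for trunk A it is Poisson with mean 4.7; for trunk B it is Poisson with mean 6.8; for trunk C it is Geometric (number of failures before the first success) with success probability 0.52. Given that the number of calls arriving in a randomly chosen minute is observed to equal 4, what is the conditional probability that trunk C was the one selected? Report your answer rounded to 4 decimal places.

0.3682

Likelihoods P(X=4 | ·): A: 0.184925; B: 0.0992252; C: 0.0276038.
Posterior ∝ prior × likelihood. Numerator for C: 0.75·0.0276038 = 0.0207028.
Normalizing constant: 0.125·0.184925 + 0.125·0.0992252 + 0.75·0.0276038 = 0.0562216.
P(C | observation) = 0.0207028 / 0.0562216 = 0.368236.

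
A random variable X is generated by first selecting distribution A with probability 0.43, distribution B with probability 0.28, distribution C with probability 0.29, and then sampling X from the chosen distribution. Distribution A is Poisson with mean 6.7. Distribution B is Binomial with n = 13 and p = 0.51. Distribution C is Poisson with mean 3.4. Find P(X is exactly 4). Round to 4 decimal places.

0.1204

Conditional on each component, P(X = 4): A: 0.103351; B: 0.0787683; C: 0.185825.
By total probability, P(X = 4) = 0.43·0.103351 + 0.28·0.0787683 + 0.29·0.185825 = 0.120385.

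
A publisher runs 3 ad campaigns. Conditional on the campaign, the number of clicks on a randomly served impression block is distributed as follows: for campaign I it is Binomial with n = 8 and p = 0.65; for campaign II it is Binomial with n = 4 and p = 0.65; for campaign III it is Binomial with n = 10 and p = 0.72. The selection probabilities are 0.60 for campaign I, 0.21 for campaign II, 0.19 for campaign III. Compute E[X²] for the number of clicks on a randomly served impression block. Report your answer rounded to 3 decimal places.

For each component E[X²] = Var + (mean)², giving I: 28.86; II: 7.67; III: 53.856.
Overall E[X²] = 0.6·28.86 + 0.21·7.67 + 0.19·53.856 = 29.1593.

29.159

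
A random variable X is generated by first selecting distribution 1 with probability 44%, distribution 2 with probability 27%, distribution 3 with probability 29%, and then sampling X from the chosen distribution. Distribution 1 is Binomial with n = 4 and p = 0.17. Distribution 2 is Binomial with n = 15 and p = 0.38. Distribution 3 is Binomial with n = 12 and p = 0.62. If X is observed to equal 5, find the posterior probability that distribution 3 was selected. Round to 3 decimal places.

0.309

Likelihoods P(X=5 | ·): 1: 0; 2: 0.199706; 3: 0.0830173.
Posterior ∝ prior × likelihood. Numerator for 3: 0.29·0.0830173 = 0.024075.
Normalizing constant: 0.44·0 + 0.27·0.199706 + 0.29·0.0830173 = 0.0779955.
P(3 | observation) = 0.024075 / 0.0779955 = 0.308672.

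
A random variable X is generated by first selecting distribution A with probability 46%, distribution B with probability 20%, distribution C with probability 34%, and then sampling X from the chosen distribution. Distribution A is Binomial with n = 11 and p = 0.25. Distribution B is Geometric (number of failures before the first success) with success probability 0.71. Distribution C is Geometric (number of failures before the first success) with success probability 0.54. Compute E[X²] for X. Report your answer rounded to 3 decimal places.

5.359

For each component E[X²] = Var + (mean)², giving A: 9.625; B: 0.742115; C: 2.30316.
Overall E[X²] = 0.46·9.625 + 0.2·0.742115 + 0.34·2.30316 = 5.359.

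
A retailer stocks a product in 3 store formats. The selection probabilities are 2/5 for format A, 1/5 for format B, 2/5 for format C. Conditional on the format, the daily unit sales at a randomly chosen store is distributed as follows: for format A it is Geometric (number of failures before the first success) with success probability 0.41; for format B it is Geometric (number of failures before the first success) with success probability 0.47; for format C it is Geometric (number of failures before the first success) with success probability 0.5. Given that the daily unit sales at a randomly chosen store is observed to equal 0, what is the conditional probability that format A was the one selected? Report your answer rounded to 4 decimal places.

Likelihoods P(X=0 | ·): A: 0.41; B: 0.47; C: 0.5.
Posterior ∝ prior × likelihood. Numerator for A: 0.4·0.41 = 0.164.
Normalizing constant: 0.4·0.41 + 0.2·0.47 + 0.4·0.5 = 0.458.
P(A | observation) = 0.164 / 0.458 = 0.358079.

0.3581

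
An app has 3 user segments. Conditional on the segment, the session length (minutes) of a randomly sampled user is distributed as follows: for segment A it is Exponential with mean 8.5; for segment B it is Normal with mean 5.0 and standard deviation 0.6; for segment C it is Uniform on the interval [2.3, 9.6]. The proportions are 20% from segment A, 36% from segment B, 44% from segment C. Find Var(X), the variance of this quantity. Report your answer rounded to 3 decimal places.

Per component, A: μ=8.5, E[X²]=144.5; B: μ=5, E[X²]=25.36; C: μ=5.95, E[X²]=39.8433.
E[X] = 0.2·8.5 + 0.36·5 + 0.44·5.95 = 6.118.
E[X²] = 0.2·144.5 + 0.36·25.36 + 0.44·39.8433 = 55.5607.
Var(X) = E[X²] − (E[X])² = 55.5607 − 37.4299 = 18.1307.

18.131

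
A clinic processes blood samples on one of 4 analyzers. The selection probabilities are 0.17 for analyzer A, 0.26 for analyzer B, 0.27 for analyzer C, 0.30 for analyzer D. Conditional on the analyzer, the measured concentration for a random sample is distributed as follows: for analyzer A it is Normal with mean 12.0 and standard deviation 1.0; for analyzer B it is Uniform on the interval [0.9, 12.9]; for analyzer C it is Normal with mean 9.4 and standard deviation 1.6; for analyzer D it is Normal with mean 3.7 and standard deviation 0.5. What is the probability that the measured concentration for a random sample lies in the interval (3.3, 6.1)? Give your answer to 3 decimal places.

Conditional on each analyzer, P(3.3 < X < 6.1): A: 1.81751e-09; B: 0.233333; C: 0.0195113; D: 0.788144.
By total probability, P(3.3 < X < 6.1) = 0.17·1.81751e-09 + 0.26·0.233333 + 0.27·0.0195113 + 0.3·0.788144 = 0.302378.

0.302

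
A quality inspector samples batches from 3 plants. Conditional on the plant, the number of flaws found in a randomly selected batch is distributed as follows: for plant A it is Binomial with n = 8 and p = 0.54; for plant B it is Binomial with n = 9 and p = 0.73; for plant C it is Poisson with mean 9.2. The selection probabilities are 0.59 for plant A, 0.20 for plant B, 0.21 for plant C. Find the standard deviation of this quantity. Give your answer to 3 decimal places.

2.701

Per component, A: μ=4.32, E[X²]=20.6496; B: μ=6.57, E[X²]=44.9388; C: μ=9.2, E[X²]=93.84.
E[X] = 0.59·4.32 + 0.2·6.57 + 0.21·9.2 = 5.7948.
E[X²] = 0.59·20.6496 + 0.2·44.9388 + 0.21·93.84 = 40.8774.
Var(X) = E[X²] − (E[X])² = 40.8774 − 33.5797 = 7.29772.
SD(X) = √7.29772 = 2.70143.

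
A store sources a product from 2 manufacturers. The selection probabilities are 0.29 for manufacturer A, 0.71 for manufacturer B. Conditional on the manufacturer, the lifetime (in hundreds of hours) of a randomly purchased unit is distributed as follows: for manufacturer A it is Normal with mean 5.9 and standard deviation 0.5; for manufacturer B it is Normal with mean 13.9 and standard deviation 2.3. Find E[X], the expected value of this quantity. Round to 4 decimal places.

11.5800

Component means — A: 5.9; B: 13.9.
E[X] = 0.29·5.9 + 0.71·13.9 = 11.58.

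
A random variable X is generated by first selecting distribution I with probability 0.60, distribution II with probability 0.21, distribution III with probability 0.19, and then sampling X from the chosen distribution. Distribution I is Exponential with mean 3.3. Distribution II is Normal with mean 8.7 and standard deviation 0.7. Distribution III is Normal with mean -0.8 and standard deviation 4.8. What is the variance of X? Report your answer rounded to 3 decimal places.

20.206

Per component, I: μ=3.3, E[X²]=21.78; II: μ=8.7, E[X²]=76.18; III: μ=-0.8, E[X²]=23.68.
E[X] = 0.6·3.3 + 0.21·8.7 + 0.19·-0.8 = 3.655.
E[X²] = 0.6·21.78 + 0.21·76.18 + 0.19·23.68 = 33.565.
Var(X) = E[X²] − (E[X])² = 33.565 − 13.359 = 20.206.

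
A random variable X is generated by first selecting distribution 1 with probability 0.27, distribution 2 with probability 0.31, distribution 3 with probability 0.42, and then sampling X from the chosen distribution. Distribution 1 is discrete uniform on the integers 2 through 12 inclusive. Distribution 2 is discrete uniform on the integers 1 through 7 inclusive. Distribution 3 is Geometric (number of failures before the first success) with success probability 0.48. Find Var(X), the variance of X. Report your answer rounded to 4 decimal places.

10.7186

Per component, 1: μ=7, E[X²]=59; 2: μ=4, E[X²]=20; 3: μ=1.08333, E[X²]=3.43056.
E[X] = 0.27·7 + 0.31·4 + 0.42·1.08333 = 3.585.
E[X²] = 0.27·59 + 0.31·20 + 0.42·3.43056 = 23.5708.
Var(X) = E[X²] − (E[X])² = 23.5708 − 12.8522 = 10.7186.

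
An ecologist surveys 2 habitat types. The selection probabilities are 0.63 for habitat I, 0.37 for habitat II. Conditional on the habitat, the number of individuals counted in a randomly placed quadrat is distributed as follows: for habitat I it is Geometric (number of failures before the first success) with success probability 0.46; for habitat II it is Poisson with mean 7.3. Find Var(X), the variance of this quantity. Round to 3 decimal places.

13.057

Per component, I: μ=1.17391, E[X²]=3.93006; II: μ=7.3, E[X²]=60.59.
E[X] = 0.63·1.17391 + 0.37·7.3 = 3.44057.
E[X²] = 0.63·3.93006 + 0.37·60.59 = 24.8942.
Var(X) = E[X²] − (E[X])² = 24.8942 − 11.8375 = 13.0567.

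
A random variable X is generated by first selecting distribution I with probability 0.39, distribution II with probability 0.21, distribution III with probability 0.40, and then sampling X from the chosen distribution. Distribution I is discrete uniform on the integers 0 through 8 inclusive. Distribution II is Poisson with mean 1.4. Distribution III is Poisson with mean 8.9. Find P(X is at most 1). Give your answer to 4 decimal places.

Conditional on each component, P(X ≤ 1): I: 0.222222; II: 0.591833; III: 0.00135025.
By total probability, P(X ≤ 1) = 0.39·0.222222 + 0.21·0.591833 + 0.4·0.00135025 = 0.211492.

0.2115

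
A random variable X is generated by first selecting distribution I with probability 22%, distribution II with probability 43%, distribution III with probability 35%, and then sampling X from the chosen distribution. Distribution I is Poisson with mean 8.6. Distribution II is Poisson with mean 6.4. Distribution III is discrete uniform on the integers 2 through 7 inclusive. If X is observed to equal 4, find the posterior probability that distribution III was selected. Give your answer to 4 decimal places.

Likelihoods P(X=4 | ·): I: 0.0419614; II: 0.116151; III: 0.166667.
Posterior ∝ prior × likelihood. Numerator for III: 0.35·0.166667 = 0.0583333.
Normalizing constant: 0.22·0.0419614 + 0.43·0.116151 + 0.35·0.166667 = 0.11751.
P(III | observation) = 0.0583333 / 0.11751 = 0.496412.

0.4964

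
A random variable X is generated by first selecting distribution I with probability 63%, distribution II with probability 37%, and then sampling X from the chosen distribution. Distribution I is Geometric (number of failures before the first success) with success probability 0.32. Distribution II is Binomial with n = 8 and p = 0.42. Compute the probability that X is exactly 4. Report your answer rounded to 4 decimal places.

Conditional on each component, P(X = 4): I: 0.0684204; II: 0.246494.
By total probability, P(X = 4) = 0.63·0.0684204 + 0.37·0.246494 = 0.134308.

0.1343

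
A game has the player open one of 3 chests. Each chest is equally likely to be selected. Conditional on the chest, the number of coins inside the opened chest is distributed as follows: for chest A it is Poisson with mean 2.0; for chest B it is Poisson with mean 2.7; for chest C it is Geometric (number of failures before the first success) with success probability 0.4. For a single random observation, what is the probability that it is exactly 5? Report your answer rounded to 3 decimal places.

0.049

Conditional on each chest, P(X = 5): A: 0.0360894; B: 0.0803605; C: 0.031104.
By total probability, P(X = 5) = 0.333333·0.0360894 + 0.333333·0.0803605 + 0.333333·0.031104 = 0.0491846.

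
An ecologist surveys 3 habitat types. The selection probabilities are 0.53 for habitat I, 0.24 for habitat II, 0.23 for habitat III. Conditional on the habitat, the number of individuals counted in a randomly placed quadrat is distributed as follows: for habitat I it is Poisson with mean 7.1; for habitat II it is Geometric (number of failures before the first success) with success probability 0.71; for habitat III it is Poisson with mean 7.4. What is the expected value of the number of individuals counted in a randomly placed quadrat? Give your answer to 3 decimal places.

5.563

Component means — I: 7.1; II: 0.408451; III: 7.4.
E[X] = 0.53·7.1 + 0.24·0.408451 + 0.23·7.4 = 5.56303.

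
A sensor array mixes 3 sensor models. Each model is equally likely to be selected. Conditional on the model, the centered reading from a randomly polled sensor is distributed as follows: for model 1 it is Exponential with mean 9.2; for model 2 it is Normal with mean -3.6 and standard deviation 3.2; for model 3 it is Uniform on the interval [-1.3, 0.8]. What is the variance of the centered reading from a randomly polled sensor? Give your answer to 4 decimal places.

Per component, 1: μ=9.2, E[X²]=169.28; 2: μ=-3.6, E[X²]=23.2; 3: μ=-0.25, E[X²]=0.43.
E[X] = 0.333333·9.2 + 0.333333·-3.6 + 0.333333·-0.25 = 1.78333.
E[X²] = 0.333333·169.28 + 0.333333·23.2 + 0.333333·0.43 = 64.3033.
Var(X) = E[X²] − (E[X])² = 64.3033 − 3.18028 = 61.1231.

61.1231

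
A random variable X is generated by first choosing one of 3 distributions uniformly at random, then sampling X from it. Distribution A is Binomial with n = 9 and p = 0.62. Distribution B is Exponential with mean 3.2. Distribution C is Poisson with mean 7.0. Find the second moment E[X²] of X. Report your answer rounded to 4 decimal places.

For each component E[X²] = Var + (mean)², giving A: 33.2568; B: 20.48; C: 56.
Overall E[X²] = 0.333333·33.2568 + 0.333333·20.48 + 0.333333·56 = 36.5789.

36.5789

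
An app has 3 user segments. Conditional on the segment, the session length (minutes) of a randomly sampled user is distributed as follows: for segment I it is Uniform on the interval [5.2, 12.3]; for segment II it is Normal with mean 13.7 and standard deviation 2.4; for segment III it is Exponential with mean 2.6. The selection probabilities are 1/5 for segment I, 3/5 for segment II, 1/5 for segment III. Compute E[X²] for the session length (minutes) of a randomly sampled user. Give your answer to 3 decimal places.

For each component E[X²] = Var + (mean)², giving I: 80.7633; II: 193.45; III: 13.52.
Overall E[X²] = 0.2·80.7633 + 0.6·193.45 + 0.2·13.52 = 134.927.

134.927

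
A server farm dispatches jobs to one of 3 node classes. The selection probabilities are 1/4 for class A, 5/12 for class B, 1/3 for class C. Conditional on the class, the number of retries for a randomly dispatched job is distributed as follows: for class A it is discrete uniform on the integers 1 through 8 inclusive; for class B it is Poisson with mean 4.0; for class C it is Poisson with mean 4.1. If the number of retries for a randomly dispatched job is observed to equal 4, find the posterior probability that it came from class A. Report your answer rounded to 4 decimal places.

Likelihoods P(X=4 | ·): A: 0.125; B: 0.195367; C: 0.195127.
Posterior ∝ prior × likelihood. Numerator for A: 0.25·0.125 = 0.03125.
Normalizing constant: 0.25·0.125 + 0.416667·0.195367 + 0.333333·0.195127 = 0.177695.
P(A | observation) = 0.03125 / 0.177695 = 0.175863.

0.1759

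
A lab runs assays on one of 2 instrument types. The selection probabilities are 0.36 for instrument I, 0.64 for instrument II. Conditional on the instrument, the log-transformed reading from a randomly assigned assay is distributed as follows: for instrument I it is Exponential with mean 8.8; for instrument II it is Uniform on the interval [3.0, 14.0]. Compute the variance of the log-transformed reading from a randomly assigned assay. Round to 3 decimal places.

34.352

Per component, I: μ=8.8, E[X²]=154.88; II: μ=8.5, E[X²]=82.3333.
E[X] = 0.36·8.8 + 0.64·8.5 = 8.608.
E[X²] = 0.36·154.88 + 0.64·82.3333 = 108.45.
Var(X) = E[X²] − (E[X])² = 108.45 − 74.0977 = 34.3525.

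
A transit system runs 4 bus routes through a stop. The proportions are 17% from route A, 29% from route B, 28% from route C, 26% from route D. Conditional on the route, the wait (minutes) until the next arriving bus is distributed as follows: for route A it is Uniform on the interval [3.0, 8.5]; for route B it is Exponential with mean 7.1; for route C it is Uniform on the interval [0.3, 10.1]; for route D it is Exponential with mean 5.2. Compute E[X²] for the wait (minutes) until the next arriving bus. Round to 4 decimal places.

For each component E[X²] = Var + (mean)², giving A: 35.5833; B: 100.82; C: 35.0433; D: 54.08.
Overall E[X²] = 0.17·35.5833 + 0.29·100.82 + 0.28·35.0433 + 0.26·54.08 = 59.1599.

59.1599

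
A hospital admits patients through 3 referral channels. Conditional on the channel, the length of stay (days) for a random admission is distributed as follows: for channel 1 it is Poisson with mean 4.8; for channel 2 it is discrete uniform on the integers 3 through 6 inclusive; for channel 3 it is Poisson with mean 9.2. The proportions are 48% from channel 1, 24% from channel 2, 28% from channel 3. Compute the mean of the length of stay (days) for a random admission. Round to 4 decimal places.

5.9600

Component means — 1: 4.8; 2: 4.5; 3: 9.2.
E[X] = 0.48·4.8 + 0.24·4.5 + 0.28·9.2 = 5.96.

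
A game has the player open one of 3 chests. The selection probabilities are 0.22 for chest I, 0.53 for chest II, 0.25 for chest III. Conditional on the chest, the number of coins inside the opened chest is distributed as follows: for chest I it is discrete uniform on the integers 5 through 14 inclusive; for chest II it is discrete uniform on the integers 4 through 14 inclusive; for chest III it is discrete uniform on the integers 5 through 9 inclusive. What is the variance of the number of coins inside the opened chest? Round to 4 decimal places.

8.5179

Per component, I: μ=9.5, E[X²]=98.5; II: μ=9, E[X²]=91; III: μ=7, E[X²]=51.
E[X] = 0.22·9.5 + 0.53·9 + 0.25·7 = 8.61.
E[X²] = 0.22·98.5 + 0.53·91 + 0.25·51 = 82.65.
Var(X) = E[X²] − (E[X])² = 82.65 − 74.1321 = 8.5179.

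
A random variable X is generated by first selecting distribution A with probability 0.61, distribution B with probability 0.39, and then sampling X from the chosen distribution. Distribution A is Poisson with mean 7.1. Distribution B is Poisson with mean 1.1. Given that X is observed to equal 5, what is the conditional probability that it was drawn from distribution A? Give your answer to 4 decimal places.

Likelihoods P(X=5 | ·): A: 0.124057; B: 0.00446744.
Posterior ∝ prior × likelihood. Numerator for A: 0.61·0.124057 = 0.0756745.
Normalizing constant: 0.61·0.124057 + 0.39·0.00446744 = 0.0774168.
P(A | observation) = 0.0756745 / 0.0774168 = 0.977495.

0.9775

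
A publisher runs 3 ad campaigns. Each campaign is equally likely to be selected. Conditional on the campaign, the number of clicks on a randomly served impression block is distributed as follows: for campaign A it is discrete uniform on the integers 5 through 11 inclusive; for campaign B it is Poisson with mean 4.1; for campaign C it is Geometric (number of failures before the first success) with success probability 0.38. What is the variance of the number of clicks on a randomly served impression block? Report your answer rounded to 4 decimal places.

11.0045

Per component, A: μ=8, E[X²]=68; B: μ=4.1, E[X²]=20.91; C: μ=1.63158, E[X²]=6.95568.
E[X] = 0.333333·8 + 0.333333·4.1 + 0.333333·1.63158 = 4.57719.
E[X²] = 0.333333·68 + 0.333333·20.91 + 0.333333·6.95568 = 31.9552.
Var(X) = E[X²] − (E[X])² = 31.9552 − 20.9507 = 11.0045.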